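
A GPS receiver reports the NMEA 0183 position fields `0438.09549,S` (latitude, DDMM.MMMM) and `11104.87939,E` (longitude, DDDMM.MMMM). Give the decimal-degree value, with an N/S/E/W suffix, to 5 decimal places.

4.63492° S, 111.08132° E

Lat: degrees = first 2 digits = 4, minutes = 38.09549; 4 + 38.09549/60 = 4.634925
Longitude: split at 3 digits → 111° and 4.87939′; 111 + 4.87939/60 = 111.081323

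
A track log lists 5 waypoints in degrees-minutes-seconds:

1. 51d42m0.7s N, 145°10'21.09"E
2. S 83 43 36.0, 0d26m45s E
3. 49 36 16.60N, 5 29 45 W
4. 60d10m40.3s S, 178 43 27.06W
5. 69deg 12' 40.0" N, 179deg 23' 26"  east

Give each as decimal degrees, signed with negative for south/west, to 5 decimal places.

Point 1:
  Lat: 42′ + 0.7″ = 42.01167′; 51 + 42.01167/60 = 51.700194
  N → positive
  λ: 145° + 10/60 + 21.09/3600 = 145 + 0.166667 + 0.005858 = 145.172525
  E ⇒ keep positive
Point 2:
  φ: 43′ + 36″ = 43.60000′; 83 + 43.60000/60 = 83.726667
  hemisphere S, so the sign is −
  Lon: 0 + 26/60 + 45/3600 = 0.445833
  E ⇒ keep positive
Point 3:
  Latitude: 36′ + 16.6″ = 36.27667′; 49 + 36.27667/60 = 49.604611
  N ⇒ keep positive
  λ: 5° + 29/60 + 45/3600 = 5 + 0.483333 + 0.012500 = 5.495833
  hemisphere W, so the sign is −
Point 4:
  φ: 60 + 10/60 + 40.3/3600 = 60.177861
  S → negative
  λ: 178° + 43/60 + 27.06/3600 = 178 + 0.716667 + 0.007517 = 178.724183
  hemisphere W, so the sign is −
Point 5:
  φ: 69 + 12/60 + 40/3600 = 69.211111
  N ⇒ keep positive
  Longitude: 179 + 23/60 + 26/3600 = 179.390556
  E → positive

1. 51.70019, 145.17253
2. -83.72667, 0.44583
3. 49.60461, -5.49583
4. -60.17786, -178.72418
5. 69.21111, 179.39056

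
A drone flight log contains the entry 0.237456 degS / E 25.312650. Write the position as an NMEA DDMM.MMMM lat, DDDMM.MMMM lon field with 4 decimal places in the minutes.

0014.2474,S / 02518.7590,E

φ: fractional part 0.237456 → 14.247360 minutes
Lon: 25° + 0.312650 × 60 = 25° 18.759000′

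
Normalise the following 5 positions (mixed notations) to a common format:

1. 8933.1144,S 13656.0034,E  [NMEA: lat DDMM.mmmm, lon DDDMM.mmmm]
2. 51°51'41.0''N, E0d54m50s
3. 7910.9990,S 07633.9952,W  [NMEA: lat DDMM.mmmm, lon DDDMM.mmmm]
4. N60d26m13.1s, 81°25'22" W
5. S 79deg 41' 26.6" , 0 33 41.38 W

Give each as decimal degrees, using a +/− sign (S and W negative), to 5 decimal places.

1. -89.55191, 136.93339
2. 51.86139, 0.91389
3. -79.18332, -76.56659
4. 60.43697, -81.42278
5. -79.69072, -0.56149

Point 1:
  φ: degrees = first 2 digits = 89, minutes = 33.1144; 89 + 33.1144/60 = 89.551907
  hemisphere S, so the sign is −
  Longitude: split at 3 digits → 136° and 56.0034′; 136 + 56.0034/60 = 136.933390
  E → positive
Point 2:
  Lat: 51° + 51/60 + 41/3600 = 51 + 0.850000 + 0.011389 = 51.861389
  N → positive
  Longitude: 54′ + 50″ = 54.83333′; 0 + 54.83333/60 = 0.913889
  E ⇒ keep positive
Point 3:
  Lat: degrees = first 2 digits = 79, minutes = 10.999; 79 + 10.999/60 = 79.183317
  S ⇒ negate
  λ: split at 3 digits → 076° and 33.9952′; 76 + 33.9952/60 = 76.566587
  hemisphere W, so the sign is −
Point 4:
  Latitude: 60° + 26/60 + 13.1/3600 = 60 + 0.433333 + 0.003639 = 60.436972
  N ⇒ keep positive
  Longitude: 81° + 25/60 + 22/3600 = 81 + 0.416667 + 0.006111 = 81.422778
  hemisphere W, so the sign is −
Point 5:
  Lat: 79° + 41/60 + 26.6/3600 = 79 + 0.683333 + 0.007389 = 79.690722
  hemisphere S, so the sign is −
  Lon: 0° + 33/60 + 41.38/3600 = 0 + 0.550000 + 0.011494 = 0.561494
  hemisphere W, so the sign is −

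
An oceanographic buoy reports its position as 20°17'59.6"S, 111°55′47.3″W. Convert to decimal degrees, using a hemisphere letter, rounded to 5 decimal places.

20.29989° S, 111.92981° W

φ: 20 + 17/60 + 59.6/3600 = 20.299889
Lon: 111° + 55/60 + 47.3/3600 = 111 + 0.916667 + 0.013139 = 111.929806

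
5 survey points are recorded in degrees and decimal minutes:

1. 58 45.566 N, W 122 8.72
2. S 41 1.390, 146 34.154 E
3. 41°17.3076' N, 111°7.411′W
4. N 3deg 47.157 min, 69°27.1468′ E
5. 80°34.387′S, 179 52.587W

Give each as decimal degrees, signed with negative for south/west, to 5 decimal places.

1. 58.75943, -122.14533
2. -41.02317, 146.56923
3. 41.28846, -111.12352
4. 3.78595, 69.45245
5. -80.57312, -179.87645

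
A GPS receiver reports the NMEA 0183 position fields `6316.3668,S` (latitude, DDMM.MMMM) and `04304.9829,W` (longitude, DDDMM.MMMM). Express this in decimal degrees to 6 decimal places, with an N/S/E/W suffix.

63.272780° S, 43.083048° W

Latitude: degrees = first 2 digits = 63, minutes = 16.3668; 63 + 16.3668/60 = 63.2727800
Longitude: degrees = first 3 digits = 43, minutes = 4.9829; 43 + 4.9829/60 = 43.0830483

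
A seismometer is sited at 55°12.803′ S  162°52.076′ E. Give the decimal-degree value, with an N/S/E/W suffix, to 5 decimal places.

55.21338° S, 162.86793° E

Lat: 55 + 12.803/60 = 55.213383
λ: 52.076′ = 0.867933°; total 162.867933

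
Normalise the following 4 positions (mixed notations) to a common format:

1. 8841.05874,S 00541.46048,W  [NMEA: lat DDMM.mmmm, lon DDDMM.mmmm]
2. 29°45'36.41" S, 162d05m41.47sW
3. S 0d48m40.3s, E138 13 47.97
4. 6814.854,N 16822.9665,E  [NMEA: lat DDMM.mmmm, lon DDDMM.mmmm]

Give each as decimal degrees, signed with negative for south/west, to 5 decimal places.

Point 1:
  Latitude: degrees = first 2 digits = 88, minutes = 41.05874; 88 + 41.05874/60 = 88.684312
  S → negative
  Longitude: split at 3 digits → 005° and 41.46048′; 5 + 41.46048/60 = 5.691008
  W ⇒ negate
Point 2:
  Lat: 45′ + 36.41″ = 45.60683′; 29 + 45.60683/60 = 29.760114
  S → negative
  Lon: 162 + 5/60 + 41.47/3600 = 162.094853
  hemisphere W, so the sign is −
Point 3:
  φ: 0 + 48/60 + 40.3/3600 = 0.811194
  hemisphere S, so the sign is −
  λ: 138° + 13/60 + 47.97/3600 = 138 + 0.216667 + 0.013325 = 138.229992
  E ⇒ keep positive
Point 4:
  φ: degrees = first 2 digits = 68, minutes = 14.854; 68 + 14.854/60 = 68.247567
  N ⇒ keep positive
  λ: degrees = first 3 digits = 168, minutes = 22.9665; 168 + 22.9665/60 = 168.382775
  E ⇒ keep positive

1. -88.68431, -5.69101
2. -29.76011, -162.09485
3. -0.81119, 138.22999
4. 68.24757, 168.38278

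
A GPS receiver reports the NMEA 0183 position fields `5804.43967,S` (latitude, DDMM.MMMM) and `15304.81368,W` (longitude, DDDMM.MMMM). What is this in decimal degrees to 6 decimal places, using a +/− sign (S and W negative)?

-58.073995, -153.080228

Latitude: split at 2 digits → 58° and 4.43967′; 58 + 4.43967/60 = 58.0739945
S ⇒ negate
λ: split at 3 digits → 153° and 4.81368′; 153 + 4.81368/60 = 153.0802280
hemisphere W, so the sign is −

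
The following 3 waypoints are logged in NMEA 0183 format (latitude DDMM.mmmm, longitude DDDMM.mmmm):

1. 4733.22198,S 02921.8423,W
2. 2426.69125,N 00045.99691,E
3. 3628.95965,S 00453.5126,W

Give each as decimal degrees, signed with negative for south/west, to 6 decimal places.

1. -47.553700, -29.364038
2. 24.444854, 0.766615
3. -36.482661, -4.891877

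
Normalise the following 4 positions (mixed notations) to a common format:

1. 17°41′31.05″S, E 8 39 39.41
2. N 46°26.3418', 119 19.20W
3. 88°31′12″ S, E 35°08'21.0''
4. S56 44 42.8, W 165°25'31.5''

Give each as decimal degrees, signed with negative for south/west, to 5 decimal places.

1. -17.69196, 8.66095
2. 46.43903, -119.32000
3. -88.52000, 35.13917
4. -56.74522, -165.42542

Point 1:
  φ: 17° + 41/60 + 31.05/3600 = 17 + 0.683333 + 0.008625 = 17.691958
  S ⇒ negate
  Longitude: 8° + 39/60 + 39.41/3600 = 8 + 0.650000 + 0.010947 = 8.660947
  E → positive
Point 2:
  Latitude: 26.3418′ = 0.439030°; total 46.439030
  N → positive
  λ: 19.2′ = 0.320000°; total 119.320000
  hemisphere W, so the sign is −
Point 3:
  Latitude: 88° + 31/60 + 12/3600 = 88 + 0.516667 + 0.003333 = 88.520000
  S ⇒ negate
  λ: 35 + 8/60 + 21/3600 = 35.139167
  E → positive
Point 4:
  Lat: 56° + 44/60 + 42.8/3600 = 56 + 0.733333 + 0.011889 = 56.745222
  S → negative
  Lon: 165° + 25/60 + 31.5/3600 = 165 + 0.416667 + 0.008750 = 165.425417
  W → negative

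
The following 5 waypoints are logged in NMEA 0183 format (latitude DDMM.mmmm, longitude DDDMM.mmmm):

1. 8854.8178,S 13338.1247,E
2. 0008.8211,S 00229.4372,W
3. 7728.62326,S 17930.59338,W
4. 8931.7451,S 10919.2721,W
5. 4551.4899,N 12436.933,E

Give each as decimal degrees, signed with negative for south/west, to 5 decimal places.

Point 1:
  Latitude: degrees = first 2 digits = 88, minutes = 54.8178; 88 + 54.8178/60 = 88.913630
  S → negative
  Lon: degrees = first 3 digits = 133, minutes = 38.1247; 133 + 38.1247/60 = 133.635412
  E ⇒ keep positive
Point 2:
  φ: degrees = first 2 digits = 0, minutes = 8.8211; 0 + 8.8211/60 = 0.147018
  S → negative
  Longitude: split at 3 digits → 002° and 29.4372′; 2 + 29.4372/60 = 2.490620
  hemisphere W, so the sign is −
Point 3:
  Lat: split at 2 digits → 77° and 28.62326′; 77 + 28.62326/60 = 77.477054
  S ⇒ negate
  Longitude: split at 3 digits → 179° and 30.59338′; 179 + 30.59338/60 = 179.509890
  W ⇒ negate
Point 4:
  Lat: degrees = first 2 digits = 89, minutes = 31.7451; 89 + 31.7451/60 = 89.529085
  hemisphere S, so the sign is −
  Lon: split at 3 digits → 109° and 19.2721′; 109 + 19.2721/60 = 109.321202
  W ⇒ negate
Point 5:
  Lat: degrees = first 2 digits = 45, minutes = 51.4899; 45 + 51.4899/60 = 45.858165
  N ⇒ keep positive
  λ: degrees = first 3 digits = 124, minutes = 36.933; 124 + 36.933/60 = 124.615550
  E ⇒ keep positive

1. -88.91363, 133.63541
2. -0.14702, -2.49062
3. -77.47705, -179.50989
4. -89.52909, -109.32120
5. 45.85817, 124.61555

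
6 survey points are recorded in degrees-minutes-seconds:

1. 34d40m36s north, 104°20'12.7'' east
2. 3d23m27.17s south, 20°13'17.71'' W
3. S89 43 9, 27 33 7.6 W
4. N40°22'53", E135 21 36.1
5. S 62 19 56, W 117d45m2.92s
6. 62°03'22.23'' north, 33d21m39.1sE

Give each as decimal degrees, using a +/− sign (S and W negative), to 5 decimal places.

1. 34.67667, 104.33686
2. -3.39088, -20.22159
3. -89.71917, -27.55211
4. 40.38139, 135.36003
5. -62.33222, -117.75081
6. 62.05618, 33.36086

Point 1:
  φ: 34 + 40/60 + 36/3600 = 34.676667
  N ⇒ keep positive
  Longitude: 104° + 20/60 + 12.7/3600 = 104 + 0.333333 + 0.003528 = 104.336861
  E → positive
Point 2:
  Latitude: 23′ + 27.17″ = 23.45283′; 3 + 23.45283/60 = 3.390881
  hemisphere S, so the sign is −
  λ: 20° + 13/60 + 17.71/3600 = 20 + 0.216667 + 0.004919 = 20.221586
  hemisphere W, so the sign is −
Point 3:
  Latitude: 43′ + 9″ = 43.15000′; 89 + 43.15000/60 = 89.719167
  S ⇒ negate
  Lon: 27° + 33/60 + 7.6/3600 = 27 + 0.550000 + 0.002111 = 27.552111
  W ⇒ negate
Point 4:
  φ: 40 + 22/60 + 53/3600 = 40.381389
  N → positive
  Longitude: 135 + 21/60 + 36.1/3600 = 135.360028
  E → positive
Point 5:
  Lat: 19′ + 56″ = 19.93333′; 62 + 19.93333/60 = 62.332222
  S → negative
  λ: 45′ + 2.92″ = 45.04867′; 117 + 45.04867/60 = 117.750811
  W ⇒ negate
Point 6:
  Lat: 62 + 3/60 + 22.23/3600 = 62.056175
  N → positive
  λ: 21′ + 39.1″ = 21.65167′; 33 + 21.65167/60 = 33.360861
  E ⇒ keep positive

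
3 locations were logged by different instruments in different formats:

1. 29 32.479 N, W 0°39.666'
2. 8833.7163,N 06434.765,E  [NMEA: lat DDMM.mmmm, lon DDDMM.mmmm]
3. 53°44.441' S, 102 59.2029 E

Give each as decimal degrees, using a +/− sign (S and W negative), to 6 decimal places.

1. 29.541317, -0.661100
2. 88.561938, 64.579417
3. -53.740683, 102.986715

Point 1:
  Latitude: 29 + 32.479/60 = 29.5413167
  N ⇒ keep positive
  λ: 39.666′ = 0.661100°; total 0.6611000
  hemisphere W, so the sign is −
Point 2:
  Lat: split at 2 digits → 88° and 33.7163′; 88 + 33.7163/60 = 88.5619383
  N ⇒ keep positive
  λ: degrees = first 3 digits = 64, minutes = 34.765; 64 + 34.765/60 = 64.5794167
  E → positive
Point 3:
  Lat: 53 + 44.441/60 = 53.7406833
  S ⇒ negate
  Longitude: 59.2029′ = 0.986715°; total 102.9867150
  E → positive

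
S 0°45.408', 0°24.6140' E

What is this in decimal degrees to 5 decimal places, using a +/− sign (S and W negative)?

-0.75680, 0.41023

Latitude: 0 + 45.408/60 = 0.756800
S ⇒ negate
λ: 24.614′ = 0.410233°; total 0.410233
E ⇒ keep positive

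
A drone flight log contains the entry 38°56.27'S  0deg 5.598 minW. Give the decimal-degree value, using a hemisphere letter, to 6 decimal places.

Latitude: 38 + 56.27/60 = 38.9378333
Lon: 0 + 5.598/60 = 0.0933000

38.937833° S, 0.093300° W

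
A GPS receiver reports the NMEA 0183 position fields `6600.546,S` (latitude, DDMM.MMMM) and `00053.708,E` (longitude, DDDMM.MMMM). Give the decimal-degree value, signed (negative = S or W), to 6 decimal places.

-66.009100, 0.895133

Latitude: split at 2 digits → 66° and 0.546′; 66 + 0.546/60 = 66.0091000
hemisphere S, so the sign is −
Lon: split at 3 digits → 000° and 53.708′; 0 + 53.708/60 = 0.8951333
E ⇒ keep positive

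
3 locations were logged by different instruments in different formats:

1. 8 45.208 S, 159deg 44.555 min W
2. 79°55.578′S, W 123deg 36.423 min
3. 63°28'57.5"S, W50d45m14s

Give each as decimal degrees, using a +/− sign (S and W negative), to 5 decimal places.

1. -8.75347, -159.74258
2. -79.92630, -123.60705
3. -63.48264, -50.75389

Point 1:
  φ: 8 + 45.208/60 = 8.753467
  hemisphere S, so the sign is −
  Longitude: 159 + 44.555/60 = 159.742583
  hemisphere W, so the sign is −
Point 2:
  φ: 79 + 55.578/60 = 79.926300
  S → negative
  Longitude: 123 + 36.423/60 = 123.607050
  W ⇒ negate
Point 3:
  Lat: 63° + 28/60 + 57.5/3600 = 63 + 0.466667 + 0.015972 = 63.482639
  S ⇒ negate
  λ: 45′ + 14″ = 45.23333′; 50 + 45.23333/60 = 50.753889
  hemisphere W, so the sign is −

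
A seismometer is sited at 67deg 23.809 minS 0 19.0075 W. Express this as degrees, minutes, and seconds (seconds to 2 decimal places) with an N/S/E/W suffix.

67°23′48.54″ S, 0°19′0.45″ W

Lat: 23.80900′ → 23′ and 0.80900 × 60 = 48.5400″
Lon: 19.00750′ → 19′ and 0.00750 × 60 = 0.4500″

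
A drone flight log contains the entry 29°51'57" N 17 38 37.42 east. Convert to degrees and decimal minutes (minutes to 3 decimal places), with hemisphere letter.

Latitude: 51 + 57/60 = 51.95000′
Longitude: seconds/60 = 0.62367; minutes = 38 + 0.62367 = 38.62367

29° 51.950′ N, 17° 38.624′ E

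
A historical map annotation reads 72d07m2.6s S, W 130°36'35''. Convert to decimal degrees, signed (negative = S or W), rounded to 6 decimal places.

Latitude: 72° + 7/60 + 2.6/3600 = 72 + 0.116667 + 0.000722 = 72.1173889
hemisphere S, so the sign is −
λ: 130 + 36/60 + 35/3600 = 130.6097222
hemisphere W, so the sign is −

-72.117389, -130.609722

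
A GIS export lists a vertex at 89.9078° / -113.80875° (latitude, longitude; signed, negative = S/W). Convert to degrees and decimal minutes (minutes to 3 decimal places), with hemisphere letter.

Lat: minutes = (89.907800 − 89) × 60 = 54.46800
Longitude is negative → W; |value| = 113.808750
Longitude: minutes = (113.808750 − 113) × 60 = 48.52500

89° 54.468′ N, 113° 48.525′ W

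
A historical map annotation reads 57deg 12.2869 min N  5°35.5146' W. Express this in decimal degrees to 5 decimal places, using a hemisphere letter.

Lat: 57 + 12.2869/60 = 57.204782
Lon: 5 + 35.5146/60 = 5.591910

57.20478° N, 5.59191° W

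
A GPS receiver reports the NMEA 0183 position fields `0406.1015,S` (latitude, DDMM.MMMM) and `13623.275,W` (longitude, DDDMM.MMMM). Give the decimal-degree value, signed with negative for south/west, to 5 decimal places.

φ: split at 2 digits → 04° and 6.1015′; 4 + 6.1015/60 = 4.101692
S ⇒ negate
λ: degrees = first 3 digits = 136, minutes = 23.275; 136 + 23.275/60 = 136.387917
W ⇒ negate

-4.10169, -136.38792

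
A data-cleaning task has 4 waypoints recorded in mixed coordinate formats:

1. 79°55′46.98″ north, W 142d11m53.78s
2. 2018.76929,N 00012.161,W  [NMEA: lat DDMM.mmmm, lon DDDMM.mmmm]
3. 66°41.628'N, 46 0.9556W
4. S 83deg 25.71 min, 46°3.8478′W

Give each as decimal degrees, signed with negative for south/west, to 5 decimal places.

1. 79.92972, -142.19827
2. 20.31282, -0.20268
3. 66.69380, -46.01593
4. -83.42850, -46.06413

Point 1:
  φ: 79 + 55/60 + 46.98/3600 = 79.929717
  N ⇒ keep positive
  Longitude: 142 + 11/60 + 53.78/3600 = 142.198272
  hemisphere W, so the sign is −
Point 2:
  Latitude: split at 2 digits → 20° and 18.76929′; 20 + 18.76929/60 = 20.312822
  N ⇒ keep positive
  Longitude: split at 3 digits → 000° and 12.161′; 0 + 12.161/60 = 0.202683
  W ⇒ negate
Point 3:
  Latitude: 66 + 41.628/60 = 66.693800
  N ⇒ keep positive
  Longitude: 0.9556′ = 0.015927°; total 46.015927
  W ⇒ negate
Point 4:
  Lat: 83 + 25.71/60 = 83.428500
  S ⇒ negate
  λ: 3.8478′ = 0.064130°; total 46.064130
  W → negative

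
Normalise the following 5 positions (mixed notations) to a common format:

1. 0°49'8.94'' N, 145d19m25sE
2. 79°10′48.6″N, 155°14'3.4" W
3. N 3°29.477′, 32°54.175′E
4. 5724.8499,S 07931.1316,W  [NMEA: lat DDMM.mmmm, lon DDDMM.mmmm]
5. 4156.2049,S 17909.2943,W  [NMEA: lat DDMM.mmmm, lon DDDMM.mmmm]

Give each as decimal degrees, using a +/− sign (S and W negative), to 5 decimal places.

Point 1:
  Lat: 0° + 49/60 + 8.94/3600 = 0 + 0.816667 + 0.002483 = 0.819150
  N → positive
  Lon: 145° + 19/60 + 25/3600 = 145 + 0.316667 + 0.006944 = 145.323611
  E → positive
Point 2:
  φ: 79° + 10/60 + 48.6/3600 = 79 + 0.166667 + 0.013500 = 79.180167
  N ⇒ keep positive
  Longitude: 155° + 14/60 + 3.4/3600 = 155 + 0.233333 + 0.000944 = 155.234278
  W ⇒ negate
Point 3:
  Lat: 3 + 29.477/60 = 3.491283
  N ⇒ keep positive
  λ: 54.175′ = 0.902917°; total 32.902917
  E ⇒ keep positive
Point 4:
  Latitude: degrees = first 2 digits = 57, minutes = 24.8499; 57 + 24.8499/60 = 57.414165
  hemisphere S, so the sign is −
  Longitude: degrees = first 3 digits = 79, minutes = 31.1316; 79 + 31.1316/60 = 79.518860
  W → negative
Point 5:
  φ: split at 2 digits → 41° and 56.2049′; 41 + 56.2049/60 = 41.936748
  hemisphere S, so the sign is −
  λ: degrees = first 3 digits = 179, minutes = 9.2943; 179 + 9.2943/60 = 179.154905
  hemisphere W, so the sign is −

1. 0.81915, 145.32361
2. 79.18017, -155.23428
3. 3.49128, 32.90292
4. -57.41417, -79.51886
5. -41.93675, -179.15491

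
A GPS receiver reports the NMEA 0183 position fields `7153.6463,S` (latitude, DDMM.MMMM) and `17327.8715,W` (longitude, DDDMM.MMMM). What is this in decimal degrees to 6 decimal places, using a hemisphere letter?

Lat: split at 2 digits → 71° and 53.6463′; 71 + 53.6463/60 = 71.8941050
λ: degrees = first 3 digits = 173, minutes = 27.8715; 173 + 27.8715/60 = 173.4645250

71.894105° S, 173.464525° W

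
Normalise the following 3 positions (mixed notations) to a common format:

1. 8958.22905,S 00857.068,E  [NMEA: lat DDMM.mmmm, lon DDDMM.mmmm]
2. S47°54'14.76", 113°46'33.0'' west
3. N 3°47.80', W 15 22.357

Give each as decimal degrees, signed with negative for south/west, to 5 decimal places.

Point 1:
  Lat: split at 2 digits → 89° and 58.22905′; 89 + 58.22905/60 = 89.970484
  S ⇒ negate
  Longitude: split at 3 digits → 008° and 57.068′; 8 + 57.068/60 = 8.951133
  E → positive
Point 2:
  Latitude: 47° + 54/60 + 14.76/3600 = 47 + 0.900000 + 0.004100 = 47.904100
  hemisphere S, so the sign is −
  Longitude: 113° + 46/60 + 33/3600 = 113 + 0.766667 + 0.009167 = 113.775833
  hemisphere W, so the sign is −
Point 3:
  Lat: 3 + 47.8/60 = 3.796667
  N → positive
  λ: 15 + 22.357/60 = 15.372617
  hemisphere W, so the sign is −

1. -89.97048, 8.95113
2. -47.90410, -113.77583
3. 3.79667, -15.37262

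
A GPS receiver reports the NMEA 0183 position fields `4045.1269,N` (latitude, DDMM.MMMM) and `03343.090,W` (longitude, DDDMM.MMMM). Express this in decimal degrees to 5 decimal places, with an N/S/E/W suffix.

40.75212° N, 33.71817° W

Latitude: degrees = first 2 digits = 40, minutes = 45.1269; 40 + 45.1269/60 = 40.752115
λ: split at 3 digits → 033° and 43.09′; 33 + 43.09/60 = 33.718167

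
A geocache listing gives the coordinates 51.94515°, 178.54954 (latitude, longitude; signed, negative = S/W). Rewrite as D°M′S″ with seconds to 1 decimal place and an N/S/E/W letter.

51°56′42.5″ N, 178°32′58.3″ E

φ: 0.945150° → 56.70900′; 0.70900 × 60 = 42.540″
Longitude: whole degrees 178; 32.97240′ → 32′ and 58.344″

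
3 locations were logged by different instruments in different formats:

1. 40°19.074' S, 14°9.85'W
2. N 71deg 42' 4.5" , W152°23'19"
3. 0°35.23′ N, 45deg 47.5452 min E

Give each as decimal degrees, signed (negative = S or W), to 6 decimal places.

Point 1:
  Lat: 19.074′ = 0.317900°; total 40.3179000
  hemisphere S, so the sign is −
  Lon: 9.85′ = 0.164167°; total 14.1641667
  W → negative
Point 2:
  Lat: 42′ + 4.5″ = 42.07500′; 71 + 42.07500/60 = 71.7012500
  N ⇒ keep positive
  λ: 152° + 23/60 + 19/3600 = 152 + 0.383333 + 0.005278 = 152.3886111
  W ⇒ negate
Point 3:
  Lat: 0 + 35.23/60 = 0.5871667
  N → positive
  λ: 45 + 47.5452/60 = 45.7924200
  E ⇒ keep positive

1. -40.317900, -14.164167
2. 71.701250, -152.388611
3. 0.587167, 45.792420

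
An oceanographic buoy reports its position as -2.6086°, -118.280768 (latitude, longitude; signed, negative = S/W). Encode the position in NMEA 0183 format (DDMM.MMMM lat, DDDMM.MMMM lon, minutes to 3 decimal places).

Latitude is negative → S; |value| = 2.608600
φ: fractional part 0.608600 → 36.51600 minutes
Longitude is negative → W; |value| = 118.280768
Lon: fractional part 0.280768 → 16.84608 minutes

0236.516,S / 11816.846,W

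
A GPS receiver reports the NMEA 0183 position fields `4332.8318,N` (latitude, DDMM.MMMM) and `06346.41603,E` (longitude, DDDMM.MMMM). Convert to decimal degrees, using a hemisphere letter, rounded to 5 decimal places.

Latitude: degrees = first 2 digits = 43, minutes = 32.8318; 43 + 32.8318/60 = 43.547197
λ: split at 3 digits → 063° and 46.41603′; 63 + 46.41603/60 = 63.773601

43.54720° N, 63.77360° E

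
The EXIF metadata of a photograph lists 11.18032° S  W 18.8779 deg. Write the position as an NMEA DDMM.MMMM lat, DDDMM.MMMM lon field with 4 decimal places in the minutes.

1110.8192,S / 01852.6740,W

φ: fractional part 0.180320 → 10.819200 minutes
Longitude: fractional part 0.877900 → 52.674000 minutes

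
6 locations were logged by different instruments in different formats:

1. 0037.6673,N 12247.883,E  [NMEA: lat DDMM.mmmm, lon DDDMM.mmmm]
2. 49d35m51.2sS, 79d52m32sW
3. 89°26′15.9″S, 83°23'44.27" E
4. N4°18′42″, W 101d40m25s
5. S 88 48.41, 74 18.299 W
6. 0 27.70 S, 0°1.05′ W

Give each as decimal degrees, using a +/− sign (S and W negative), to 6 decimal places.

Point 1:
  φ: split at 2 digits → 00° and 37.6673′; 0 + 37.6673/60 = 0.6277883
  N ⇒ keep positive
  Longitude: split at 3 digits → 122° and 47.883′; 122 + 47.883/60 = 122.7980500
  E → positive
Point 2:
  φ: 49 + 35/60 + 51.2/3600 = 49.5975556
  hemisphere S, so the sign is −
  Longitude: 52′ + 32″ = 52.53333′; 79 + 52.53333/60 = 79.8755556
  W → negative
Point 3:
  φ: 89 + 26/60 + 15.9/3600 = 89.4377500
  S ⇒ negate
  Longitude: 83 + 23/60 + 44.27/3600 = 83.3956306
  E → positive
Point 4:
  Lat: 4° + 18/60 + 42/3600 = 4 + 0.300000 + 0.011667 = 4.3116667
  N → positive
  Lon: 101° + 40/60 + 25/3600 = 101 + 0.666667 + 0.006944 = 101.6736111
  W → negative
Point 5:
  Latitude: 88 + 48.41/60 = 88.8068333
  hemisphere S, so the sign is −
  Lon: 18.299′ = 0.304983°; total 74.3049833
  W ⇒ negate
Point 6:
  Latitude: 27.7′ = 0.461667°; total 0.4616667
  hemisphere S, so the sign is −
  Longitude: 1.05′ = 0.017500°; total 0.0175000
  W → negative

1. 0.627788, 122.798050
2. -49.597556, -79.875556
3. -89.437750, 83.395631
4. 4.311667, -101.673611
5. -88.806833, -74.304983
6. -0.461667, -0.017500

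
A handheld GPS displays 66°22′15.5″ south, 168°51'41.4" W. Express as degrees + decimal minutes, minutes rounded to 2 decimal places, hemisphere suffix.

Latitude: 22 + 15.5/60 = 22.2583′
Longitude: seconds/60 = 0.69000; minutes = 51 + 0.69000 = 51.6900

66° 22.26′ S, 168° 51.69′ W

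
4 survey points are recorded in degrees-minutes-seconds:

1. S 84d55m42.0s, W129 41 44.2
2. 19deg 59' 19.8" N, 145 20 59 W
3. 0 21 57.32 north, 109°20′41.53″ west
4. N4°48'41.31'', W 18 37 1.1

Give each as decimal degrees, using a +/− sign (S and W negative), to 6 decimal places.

Point 1:
  φ: 55′ + 42″ = 55.70000′; 84 + 55.70000/60 = 84.9283333
  S → negative
  Longitude: 129° + 41/60 + 44.2/3600 = 129 + 0.683333 + 0.012278 = 129.6956111
  hemisphere W, so the sign is −
Point 2:
  Lat: 59′ + 19.8″ = 59.33000′; 19 + 59.33000/60 = 19.9888333
  N ⇒ keep positive
  λ: 145 + 20/60 + 59/3600 = 145.3497222
  W → negative
Point 3:
  Lat: 21′ + 57.32″ = 21.95533′; 0 + 21.95533/60 = 0.3659222
  N → positive
  Longitude: 109 + 20/60 + 41.53/3600 = 109.3448694
  W ⇒ negate
Point 4:
  Lat: 4 + 48/60 + 41.31/3600 = 4.8114750
  N → positive
  λ: 18° + 37/60 + 1.1/3600 = 18 + 0.616667 + 0.000306 = 18.6169722
  W ⇒ negate

1. -84.928333, -129.695611
2. 19.988833, -145.349722
3. 0.365922, -109.344869
4. 4.811475, -18.616972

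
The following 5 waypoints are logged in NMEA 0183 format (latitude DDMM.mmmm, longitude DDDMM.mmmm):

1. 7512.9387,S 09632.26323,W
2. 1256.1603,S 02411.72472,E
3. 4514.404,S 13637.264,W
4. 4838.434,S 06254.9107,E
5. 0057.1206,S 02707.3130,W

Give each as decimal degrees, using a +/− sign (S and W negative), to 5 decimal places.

1. -75.21565, -96.53772
2. -12.93601, 24.19541
3. -45.24007, -136.62107
4. -48.64057, 62.91518
5. -0.95201, -27.12188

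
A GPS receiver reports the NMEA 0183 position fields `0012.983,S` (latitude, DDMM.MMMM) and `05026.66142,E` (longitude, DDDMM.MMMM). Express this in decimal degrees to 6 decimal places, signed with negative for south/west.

Lat: degrees = first 2 digits = 0, minutes = 12.983; 0 + 12.983/60 = 0.2163833
S ⇒ negate
Lon: split at 3 digits → 050° and 26.66142′; 50 + 26.66142/60 = 50.4443570
E ⇒ keep positive

-0.216383, 50.444357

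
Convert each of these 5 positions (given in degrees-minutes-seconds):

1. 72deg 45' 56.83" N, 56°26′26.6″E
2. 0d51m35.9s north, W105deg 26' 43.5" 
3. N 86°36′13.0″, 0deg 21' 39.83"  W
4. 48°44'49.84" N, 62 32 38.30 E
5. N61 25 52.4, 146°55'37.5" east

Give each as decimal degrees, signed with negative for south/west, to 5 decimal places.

Point 1:
  Lat: 72° + 45/60 + 56.83/3600 = 72 + 0.750000 + 0.015786 = 72.765786
  N → positive
  λ: 56° + 26/60 + 26.6/3600 = 56 + 0.433333 + 0.007389 = 56.440722
  E → positive
Point 2:
  Latitude: 0° + 51/60 + 35.9/3600 = 0 + 0.850000 + 0.009972 = 0.859972
  N ⇒ keep positive
  Lon: 105 + 26/60 + 43.5/3600 = 105.445417
  hemisphere W, so the sign is −
Point 3:
  Latitude: 86° + 36/60 + 13/3600 = 86 + 0.600000 + 0.003611 = 86.603611
  N ⇒ keep positive
  Lon: 0° + 21/60 + 39.83/3600 = 0 + 0.350000 + 0.011064 = 0.361064
  hemisphere W, so the sign is −
Point 4:
  φ: 44′ + 49.84″ = 44.83067′; 48 + 44.83067/60 = 48.747178
  N ⇒ keep positive
  λ: 62 + 32/60 + 38.3/3600 = 62.543972
  E ⇒ keep positive
Point 5:
  Lat: 61° + 25/60 + 52.4/3600 = 61 + 0.416667 + 0.014556 = 61.431222
  N → positive
  Longitude: 146 + 55/60 + 37.5/3600 = 146.927083
  E → positive

1. 72.76579, 56.44072
2. 0.85997, -105.44542
3. 86.60361, -0.36106
4. 48.74718, 62.54397
5. 61.43122, 146.92708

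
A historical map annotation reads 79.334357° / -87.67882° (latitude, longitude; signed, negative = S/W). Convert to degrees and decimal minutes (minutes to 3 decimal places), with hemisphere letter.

φ: minutes = (79.334357 − 79) × 60 = 20.06142
Longitude is negative → W; |value| = 87.678820
Longitude: 87° + 0.678820 × 60 = 87° 40.72920′

79° 20.061′ N, 87° 40.729′ W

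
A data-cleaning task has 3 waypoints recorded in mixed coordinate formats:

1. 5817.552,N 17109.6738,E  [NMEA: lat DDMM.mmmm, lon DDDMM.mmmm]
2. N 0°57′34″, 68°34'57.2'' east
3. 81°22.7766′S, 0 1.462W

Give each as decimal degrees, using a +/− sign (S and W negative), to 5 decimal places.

1. 58.29253, 171.16123
2. 0.95944, 68.58256
3. -81.37961, -0.02437

Point 1:
  Latitude: degrees = first 2 digits = 58, minutes = 17.552; 58 + 17.552/60 = 58.292533
  N ⇒ keep positive
  λ: split at 3 digits → 171° and 9.6738′; 171 + 9.6738/60 = 171.161230
  E ⇒ keep positive
Point 2:
  φ: 0 + 57/60 + 34/3600 = 0.959444
  N ⇒ keep positive
  Lon: 68° + 34/60 + 57.2/3600 = 68 + 0.566667 + 0.015889 = 68.582556
  E → positive
Point 3:
  Lat: 81 + 22.7766/60 = 81.379610
  hemisphere S, so the sign is −
  λ: 0 + 1.462/60 = 0.024367
  hemisphere W, so the sign is −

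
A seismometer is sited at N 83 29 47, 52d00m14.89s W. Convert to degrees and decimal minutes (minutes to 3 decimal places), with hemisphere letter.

Latitude: 29 + 47/60 = 29.78333′
Lon: seconds/60 = 0.24817; minutes = 0 + 0.24817 = 0.24817

83° 29.783′ N, 52° 0.248′ W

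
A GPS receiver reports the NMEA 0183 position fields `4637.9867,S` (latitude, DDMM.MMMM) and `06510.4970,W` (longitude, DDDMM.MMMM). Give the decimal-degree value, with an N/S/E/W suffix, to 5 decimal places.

46.63311° S, 65.17495° W

Lat: split at 2 digits → 46° and 37.9867′; 46 + 37.9867/60 = 46.633112
λ: split at 3 digits → 065° and 10.497′; 65 + 10.497/60 = 65.174950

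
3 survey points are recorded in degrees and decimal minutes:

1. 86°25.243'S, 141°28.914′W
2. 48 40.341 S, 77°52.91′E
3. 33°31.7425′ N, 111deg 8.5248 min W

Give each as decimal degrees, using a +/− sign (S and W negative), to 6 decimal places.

Point 1:
  Lat: 86 + 25.243/60 = 86.4207167
  hemisphere S, so the sign is −
  Lon: 28.914′ = 0.481900°; total 141.4819000
  W → negative
Point 2:
  φ: 40.341′ = 0.672350°; total 48.6723500
  S → negative
  λ: 52.91′ = 0.881833°; total 77.8818333
  E ⇒ keep positive
Point 3:
  Lat: 33 + 31.7425/60 = 33.5290417
  N → positive
  Longitude: 111 + 8.5248/60 = 111.1420800
  W → negative

1. -86.420717, -141.481900
2. -48.672350, 77.881833
3. 33.529042, -111.142080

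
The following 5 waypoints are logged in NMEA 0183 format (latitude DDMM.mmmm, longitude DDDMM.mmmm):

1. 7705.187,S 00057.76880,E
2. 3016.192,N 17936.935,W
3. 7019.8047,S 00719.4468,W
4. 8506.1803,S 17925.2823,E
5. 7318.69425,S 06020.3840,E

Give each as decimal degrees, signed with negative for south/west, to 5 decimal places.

1. -77.08645, 0.96281
2. 30.26987, -179.61558
3. -70.33008, -7.32411
4. -85.10301, 179.42137
5. -73.31157, 60.33973

Point 1:
  φ: degrees = first 2 digits = 77, minutes = 5.187; 77 + 5.187/60 = 77.086450
  S → negative
  Longitude: degrees = first 3 digits = 0, minutes = 57.7688; 0 + 57.7688/60 = 0.962813
  E → positive
Point 2:
  Latitude: degrees = first 2 digits = 30, minutes = 16.192; 30 + 16.192/60 = 30.269867
  N → positive
  λ: split at 3 digits → 179° and 36.935′; 179 + 36.935/60 = 179.615583
  W → negative
Point 3:
  Lat: split at 2 digits → 70° and 19.8047′; 70 + 19.8047/60 = 70.330078
  hemisphere S, so the sign is −
  Longitude: split at 3 digits → 007° and 19.4468′; 7 + 19.4468/60 = 7.324113
  W ⇒ negate
Point 4:
  Lat: split at 2 digits → 85° and 6.1803′; 85 + 6.1803/60 = 85.103005
  S ⇒ negate
  Lon: degrees = first 3 digits = 179, minutes = 25.2823; 179 + 25.2823/60 = 179.421372
  E ⇒ keep positive
Point 5:
  φ: split at 2 digits → 73° and 18.69425′; 73 + 18.69425/60 = 73.311571
  hemisphere S, so the sign is −
  Lon: degrees = first 3 digits = 60, minutes = 20.384; 60 + 20.384/60 = 60.339733
  E → positive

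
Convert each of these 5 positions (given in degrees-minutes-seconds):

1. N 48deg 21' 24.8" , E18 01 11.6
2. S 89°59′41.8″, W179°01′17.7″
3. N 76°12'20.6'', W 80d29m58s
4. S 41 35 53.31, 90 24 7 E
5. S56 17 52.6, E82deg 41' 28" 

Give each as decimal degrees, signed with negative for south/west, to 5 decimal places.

Point 1:
  φ: 21′ + 24.8″ = 21.41333′; 48 + 21.41333/60 = 48.356889
  N → positive
  Longitude: 18° + 1/60 + 11.6/3600 = 18 + 0.016667 + 0.003222 = 18.019889
  E ⇒ keep positive
Point 2:
  Lat: 89 + 59/60 + 41.8/3600 = 89.994944
  hemisphere S, so the sign is −
  λ: 179° + 1/60 + 17.7/3600 = 179 + 0.016667 + 0.004917 = 179.021583
  hemisphere W, so the sign is −
Point 3:
  Lat: 12′ + 20.6″ = 12.34333′; 76 + 12.34333/60 = 76.205722
  N ⇒ keep positive
  Longitude: 29′ + 58″ = 29.96667′; 80 + 29.96667/60 = 80.499444
  W → negative
Point 4:
  φ: 35′ + 53.31″ = 35.88850′; 41 + 35.88850/60 = 41.598142
  hemisphere S, so the sign is −
  λ: 90 + 24/60 + 7/3600 = 90.401944
  E ⇒ keep positive
Point 5:
  φ: 56° + 17/60 + 52.6/3600 = 56 + 0.283333 + 0.014611 = 56.297944
  hemisphere S, so the sign is −
  λ: 41′ + 28″ = 41.46667′; 82 + 41.46667/60 = 82.691111
  E ⇒ keep positive

1. 48.35689, 18.01989
2. -89.99494, -179.02158
3. 76.20572, -80.49944
4. -41.59814, 90.40194
5. -56.29794, 82.69111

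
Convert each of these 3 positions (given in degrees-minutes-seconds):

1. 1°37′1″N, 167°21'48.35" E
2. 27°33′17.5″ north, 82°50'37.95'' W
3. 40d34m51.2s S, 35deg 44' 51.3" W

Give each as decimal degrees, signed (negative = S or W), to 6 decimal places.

1. 1.616944, 167.363431
2. 27.554861, -82.843875
3. -40.580889, -35.747583

Point 1:
  Latitude: 1° + 37/60 + 1/3600 = 1 + 0.616667 + 0.000278 = 1.6169444
  N → positive
  Lon: 167° + 21/60 + 48.35/3600 = 167 + 0.350000 + 0.013431 = 167.3634306
  E ⇒ keep positive
Point 2:
  Latitude: 27 + 33/60 + 17.5/3600 = 27.5548611
  N → positive
  Lon: 82° + 50/60 + 37.95/3600 = 82 + 0.833333 + 0.010542 = 82.8438750
  W → negative
Point 3:
  Lat: 40° + 34/60 + 51.2/3600 = 40 + 0.566667 + 0.014222 = 40.5808889
  hemisphere S, so the sign is −
  Lon: 35 + 44/60 + 51.3/3600 = 35.7475833
  hemisphere W, so the sign is −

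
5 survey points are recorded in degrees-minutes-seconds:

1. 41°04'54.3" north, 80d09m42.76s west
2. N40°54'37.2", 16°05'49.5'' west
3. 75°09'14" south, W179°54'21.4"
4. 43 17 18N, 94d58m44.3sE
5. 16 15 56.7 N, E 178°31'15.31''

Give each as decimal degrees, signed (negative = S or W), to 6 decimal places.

1. 41.081750, -80.161878
2. 40.910333, -16.097083
3. -75.153889, -179.905944
4. 43.288333, 94.978972
5. 16.265750, 178.520919

Point 1:
  Lat: 41° + 4/60 + 54.3/3600 = 41 + 0.066667 + 0.015083 = 41.0817500
  N ⇒ keep positive
  Lon: 9′ + 42.76″ = 9.71267′; 80 + 9.71267/60 = 80.1618778
  W ⇒ negate
Point 2:
  φ: 40° + 54/60 + 37.2/3600 = 40 + 0.900000 + 0.010333 = 40.9103333
  N ⇒ keep positive
  λ: 5′ + 49.5″ = 5.82500′; 16 + 5.82500/60 = 16.0970833
  W → negative
Point 3:
  Latitude: 75 + 9/60 + 14/3600 = 75.1538889
  S ⇒ negate
  Longitude: 179° + 54/60 + 21.4/3600 = 179 + 0.900000 + 0.005944 = 179.9059444
  W ⇒ negate
Point 4:
  φ: 17′ + 18″ = 17.30000′; 43 + 17.30000/60 = 43.2883333
  N → positive
  λ: 58′ + 44.3″ = 58.73833′; 94 + 58.73833/60 = 94.9789722
  E ⇒ keep positive
Point 5:
  Latitude: 16° + 15/60 + 56.7/3600 = 16 + 0.250000 + 0.015750 = 16.2657500
  N ⇒ keep positive
  Lon: 178 + 31/60 + 15.31/3600 = 178.5209194
  E ⇒ keep positive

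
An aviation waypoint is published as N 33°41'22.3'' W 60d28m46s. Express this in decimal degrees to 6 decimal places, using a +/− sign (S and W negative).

φ: 33 + 41/60 + 22.3/3600 = 33.6895278
N → positive
Longitude: 60° + 28/60 + 46/3600 = 60 + 0.466667 + 0.012778 = 60.4794444
hemisphere W, so the sign is −

33.689528, -60.479444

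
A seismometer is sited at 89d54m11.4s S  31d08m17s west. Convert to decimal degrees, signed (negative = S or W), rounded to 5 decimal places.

-89.90317, -31.13806

φ: 89° + 54/60 + 11.4/3600 = 89 + 0.900000 + 0.003167 = 89.903167
hemisphere S, so the sign is −
Longitude: 31 + 8/60 + 17/3600 = 31.138056
W ⇒ negate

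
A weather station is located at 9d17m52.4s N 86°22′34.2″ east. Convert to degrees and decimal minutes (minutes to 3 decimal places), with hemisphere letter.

9° 17.873′ N, 86° 22.570′ E

Lat: 17 + 52.4/60 = 17.87333′
Longitude: seconds/60 = 0.57000; minutes = 22 + 0.57000 = 22.57000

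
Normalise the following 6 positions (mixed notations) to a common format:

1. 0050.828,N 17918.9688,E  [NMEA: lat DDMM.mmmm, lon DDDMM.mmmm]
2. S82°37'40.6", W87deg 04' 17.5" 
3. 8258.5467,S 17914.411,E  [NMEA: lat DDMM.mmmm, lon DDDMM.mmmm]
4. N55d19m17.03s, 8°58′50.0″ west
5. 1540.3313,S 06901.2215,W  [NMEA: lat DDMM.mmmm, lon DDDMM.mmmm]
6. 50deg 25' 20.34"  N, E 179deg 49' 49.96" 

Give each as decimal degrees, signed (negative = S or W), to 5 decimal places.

Point 1:
  Lat: degrees = first 2 digits = 0, minutes = 50.828; 0 + 50.828/60 = 0.847133
  N → positive
  λ: degrees = first 3 digits = 179, minutes = 18.9688; 179 + 18.9688/60 = 179.316147
  E → positive
Point 2:
  Latitude: 82° + 37/60 + 40.6/3600 = 82 + 0.616667 + 0.011278 = 82.627944
  S → negative
  Lon: 4′ + 17.5″ = 4.29167′; 87 + 4.29167/60 = 87.071528
  W ⇒ negate
Point 3:
  Lat: degrees = first 2 digits = 82, minutes = 58.5467; 82 + 58.5467/60 = 82.975778
  hemisphere S, so the sign is −
  Longitude: split at 3 digits → 179° and 14.411′; 179 + 14.411/60 = 179.240183
  E ⇒ keep positive
Point 4:
  φ: 19′ + 17.03″ = 19.28383′; 55 + 19.28383/60 = 55.321397
  N ⇒ keep positive
  Longitude: 8° + 58/60 + 50/3600 = 8 + 0.966667 + 0.013889 = 8.980556
  hemisphere W, so the sign is −
Point 5:
  Lat: split at 2 digits → 15° and 40.3313′; 15 + 40.3313/60 = 15.672188
  S → negative
  Longitude: degrees = first 3 digits = 69, minutes = 1.2215; 69 + 1.2215/60 = 69.020358
  W ⇒ negate
Point 6:
  φ: 25′ + 20.34″ = 25.33900′; 50 + 25.33900/60 = 50.422317
  N → positive
  Longitude: 179 + 49/60 + 49.96/3600 = 179.830544
  E → positive

1. 0.84713, 179.31615
2. -82.62794, -87.07153
3. -82.97578, 179.24018
4. 55.32140, -8.98056
5. -15.67219, -69.02036
6. 50.42232, 179.83054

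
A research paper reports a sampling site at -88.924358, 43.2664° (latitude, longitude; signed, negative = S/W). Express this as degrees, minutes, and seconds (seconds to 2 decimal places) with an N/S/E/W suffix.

Latitude is negative → S; |value| = 88.924358
Lat: 0.924358 × 60 = 55.46148′ → 55′, remainder × 60 = 27.6888″
Lon: 0.266400° → 15.98400′; 0.98400 × 60 = 59.0400″

88°55′27.69″ S, 43°15′59.04″ E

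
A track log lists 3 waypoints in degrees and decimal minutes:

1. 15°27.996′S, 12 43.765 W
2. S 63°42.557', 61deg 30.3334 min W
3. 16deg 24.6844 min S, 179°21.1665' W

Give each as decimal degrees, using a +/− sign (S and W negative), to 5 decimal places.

1. -15.46660, -12.72942
2. -63.70928, -61.50556
3. -16.41141, -179.35278

Point 1:
  Lat: 15 + 27.996/60 = 15.466600
  S ⇒ negate
  Longitude: 43.765′ = 0.729417°; total 12.729417
  W → negative
Point 2:
  Lat: 63 + 42.557/60 = 63.709283
  S → negative
  λ: 30.3334′ = 0.505557°; total 61.505557
  W → negative
Point 3:
  Lat: 24.6844′ = 0.411407°; total 16.411407
  S ⇒ negate
  Longitude: 179 + 21.1665/60 = 179.352775
  W ⇒ negate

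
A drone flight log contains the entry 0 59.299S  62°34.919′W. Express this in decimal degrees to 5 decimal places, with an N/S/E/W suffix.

0.98832° S, 62.58198° W

Latitude: 0 + 59.299/60 = 0.988317
λ: 62 + 34.919/60 = 62.581983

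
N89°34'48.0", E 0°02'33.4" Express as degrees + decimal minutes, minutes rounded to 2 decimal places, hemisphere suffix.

Latitude: seconds/60 = 0.80000; minutes = 34 + 0.80000 = 34.8000
Longitude: 2 + 33.4/60 = 2.5567′

89° 34.80′ N, 0° 2.56′ E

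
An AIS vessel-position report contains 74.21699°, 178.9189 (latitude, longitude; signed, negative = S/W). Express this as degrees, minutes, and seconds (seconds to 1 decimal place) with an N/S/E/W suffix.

74°13′1.2″ N, 178°55′8.0″ E

Lat: 0.216990° → 13.01940′; 0.01940 × 60 = 1.164″
Longitude: 0.918900° → 55.13400′; 0.13400 × 60 = 8.040″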